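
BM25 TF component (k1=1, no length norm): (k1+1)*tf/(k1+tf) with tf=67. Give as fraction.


BM25 TF component = (k1+1)*tf / (k1+tf)
k1 = 1, tf = 67
Numerator = (1+1)*67 = 134
Denominator = 1 + 67 = 68
= 134/68 = 67/34

67/34


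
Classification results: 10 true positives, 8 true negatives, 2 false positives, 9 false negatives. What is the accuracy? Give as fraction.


Accuracy = (TP + TN) / (TP + TN + FP + FN)
TP + TN = 10 + 8 = 18
Total = 10 + 8 + 2 + 9 = 29
Accuracy = 18 / 29 = 18/29

18/29


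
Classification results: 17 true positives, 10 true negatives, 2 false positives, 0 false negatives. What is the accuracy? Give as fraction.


Accuracy = (TP + TN) / (TP + TN + FP + FN)
TP + TN = 17 + 10 = 27
Total = 17 + 10 + 2 + 0 = 29
Accuracy = 27 / 29 = 27/29

27/29


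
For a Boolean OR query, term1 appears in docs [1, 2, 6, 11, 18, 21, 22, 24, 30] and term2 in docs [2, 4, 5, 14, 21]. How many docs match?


Boolean OR: find union of posting lists
term1 docs: [1, 2, 6, 11, 18, 21, 22, 24, 30]
term2 docs: [2, 4, 5, 14, 21]
Union: [1, 2, 4, 5, 6, 11, 14, 18, 21, 22, 24, 30]
|union| = 12

12


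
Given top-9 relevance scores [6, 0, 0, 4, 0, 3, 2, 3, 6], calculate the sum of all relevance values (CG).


Cumulative Gain = sum of relevance scores
Position 1: rel=6, running sum=6
Position 2: rel=0, running sum=6
Position 3: rel=0, running sum=6
Position 4: rel=4, running sum=10
Position 5: rel=0, running sum=10
Position 6: rel=3, running sum=13
Position 7: rel=2, running sum=15
Position 8: rel=3, running sum=18
Position 9: rel=6, running sum=24
CG = 24

24


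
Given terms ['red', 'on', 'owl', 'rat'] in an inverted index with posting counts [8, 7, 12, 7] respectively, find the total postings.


Summing posting list sizes:
'red': 8 postings
'on': 7 postings
'owl': 12 postings
'rat': 7 postings
Total = 8 + 7 + 12 + 7 = 34

34


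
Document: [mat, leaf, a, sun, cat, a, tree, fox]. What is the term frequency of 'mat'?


Document has 8 words
Scanning for 'mat':
Found at positions: [0]
Count = 1

1


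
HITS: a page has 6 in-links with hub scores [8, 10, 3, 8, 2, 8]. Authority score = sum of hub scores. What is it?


Authority = sum of hub scores of in-linkers
In-link 1: hub score = 8
In-link 2: hub score = 10
In-link 3: hub score = 3
In-link 4: hub score = 8
In-link 5: hub score = 2
In-link 6: hub score = 8
Authority = 8 + 10 + 3 + 8 + 2 + 8 = 39

39


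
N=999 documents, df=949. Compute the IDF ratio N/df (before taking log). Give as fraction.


IDF ratio = N / df
= 999 / 949
= 999/949

999/949


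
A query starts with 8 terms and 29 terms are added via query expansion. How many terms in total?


Original terms: 8
Expansion terms: 29
Total = 8 + 29 = 37

37


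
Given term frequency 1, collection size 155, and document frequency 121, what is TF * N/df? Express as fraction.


TF * (N/df)
= 1 * (155/121)
= 1 * 155/121
= 155/121

155/121


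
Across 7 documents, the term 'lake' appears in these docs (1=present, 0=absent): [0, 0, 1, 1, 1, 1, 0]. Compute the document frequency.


Checking each document for 'lake':
Doc 1: absent
Doc 2: absent
Doc 3: present
Doc 4: present
Doc 5: present
Doc 6: present
Doc 7: absent
df = sum of presences = 0 + 0 + 1 + 1 + 1 + 1 + 0 = 4

4


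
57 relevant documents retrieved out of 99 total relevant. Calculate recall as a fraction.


Recall = retrieved_relevant / total_relevant
= 57 / 99
= 57 / (57 + 42)
= 19/33

19/33


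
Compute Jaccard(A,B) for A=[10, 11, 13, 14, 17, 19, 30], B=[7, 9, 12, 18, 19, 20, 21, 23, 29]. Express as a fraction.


A intersect B = [19]
|A intersect B| = 1
A union B = [7, 9, 10, 11, 12, 13, 14, 17, 18, 19, 20, 21, 23, 29, 30]
|A union B| = 15
Jaccard = 1/15 = 1/15

1/15


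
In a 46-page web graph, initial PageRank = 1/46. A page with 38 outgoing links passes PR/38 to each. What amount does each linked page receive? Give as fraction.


Initial PR = 1/46 = 1/46
Outlinks = 38
Contribution per link = PR / outlinks
= 1/46 / 38
= 1/1748

1/1748


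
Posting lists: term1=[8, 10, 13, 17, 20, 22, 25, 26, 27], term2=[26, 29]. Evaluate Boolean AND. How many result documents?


Boolean AND: find intersection of posting lists
term1 docs: [8, 10, 13, 17, 20, 22, 25, 26, 27]
term2 docs: [26, 29]
Intersection: [26]
|intersection| = 1

1


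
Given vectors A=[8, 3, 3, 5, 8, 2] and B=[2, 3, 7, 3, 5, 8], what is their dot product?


Dot product = sum of element-wise products
A[0]*B[0] = 8*2 = 16
A[1]*B[1] = 3*3 = 9
A[2]*B[2] = 3*7 = 21
A[3]*B[3] = 5*3 = 15
A[4]*B[4] = 8*5 = 40
A[5]*B[5] = 2*8 = 16
Sum = 16 + 9 + 21 + 15 + 40 + 16 = 117

117


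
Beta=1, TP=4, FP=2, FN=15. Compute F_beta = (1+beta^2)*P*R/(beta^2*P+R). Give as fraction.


P = TP/(TP+FP) = 4/6 = 2/3
R = TP/(TP+FN) = 4/19 = 4/19
beta^2 = 1^2 = 1
(1 + beta^2) = 2
Numerator = (1+beta^2)*P*R = 16/57
Denominator = beta^2*P + R = 2/3 + 4/19 = 50/57
F_beta = 8/25

8/25


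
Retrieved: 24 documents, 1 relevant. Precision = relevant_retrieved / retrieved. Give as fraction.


Precision = relevant_retrieved / total_retrieved
= 1 / 24
= 1 / (1 + 23)
= 1/24

1/24


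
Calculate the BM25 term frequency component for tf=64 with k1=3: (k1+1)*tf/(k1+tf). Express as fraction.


BM25 TF component = (k1+1)*tf / (k1+tf)
k1 = 3, tf = 64
Numerator = (3+1)*64 = 256
Denominator = 3 + 64 = 67
= 256/67 = 256/67

256/67


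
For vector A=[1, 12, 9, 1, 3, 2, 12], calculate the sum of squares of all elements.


|A|^2 = sum of squared components
A[0]^2 = 1^2 = 1
A[1]^2 = 12^2 = 144
A[2]^2 = 9^2 = 81
A[3]^2 = 1^2 = 1
A[4]^2 = 3^2 = 9
A[5]^2 = 2^2 = 4
A[6]^2 = 12^2 = 144
Sum = 1 + 144 + 81 + 1 + 9 + 4 + 144 = 384

384


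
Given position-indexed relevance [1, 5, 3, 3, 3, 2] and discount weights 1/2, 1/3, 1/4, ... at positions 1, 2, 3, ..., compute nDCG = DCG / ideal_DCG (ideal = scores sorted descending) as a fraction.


Position discount weights w_i = 1/(i+1) for i=1..6:
Weights = [1/2, 1/3, 1/4, 1/5, 1/6, 1/7]
Actual relevance: [1, 5, 3, 3, 3, 2]
DCG = 1/2 + 5/3 + 3/4 + 3/5 + 3/6 + 2/7 = 1807/420
Ideal relevance (sorted desc): [5, 3, 3, 3, 2, 1]
Ideal DCG = 5/2 + 3/3 + 3/4 + 3/5 + 2/6 + 1/7 = 2237/420
nDCG = DCG / ideal_DCG = 1807/420 / 2237/420 = 1807/2237

1807/2237


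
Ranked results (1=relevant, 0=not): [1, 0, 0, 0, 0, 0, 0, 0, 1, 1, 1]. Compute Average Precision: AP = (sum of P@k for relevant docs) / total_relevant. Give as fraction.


Computing P@k for each relevant position:
Position 1: relevant, P@1 = 1/1 = 1
Position 2: not relevant
Position 3: not relevant
Position 4: not relevant
Position 5: not relevant
Position 6: not relevant
Position 7: not relevant
Position 8: not relevant
Position 9: relevant, P@9 = 2/9 = 2/9
Position 10: relevant, P@10 = 3/10 = 3/10
Position 11: relevant, P@11 = 4/11 = 4/11
Sum of P@k = 1 + 2/9 + 3/10 + 4/11 = 1867/990
AP = 1867/990 / 4 = 1867/3960

1867/3960


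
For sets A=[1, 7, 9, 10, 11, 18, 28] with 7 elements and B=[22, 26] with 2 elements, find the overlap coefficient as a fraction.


A intersect B = []
|A intersect B| = 0
min(|A|, |B|) = min(7, 2) = 2
Overlap = 0 / 2 = 0

0


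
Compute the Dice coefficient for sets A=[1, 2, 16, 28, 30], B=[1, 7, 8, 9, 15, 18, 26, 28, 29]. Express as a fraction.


A intersect B = [1, 28]
|A intersect B| = 2
|A| = 5, |B| = 9
Dice = 2*2 / (5+9)
= 4 / 14 = 2/7

2/7


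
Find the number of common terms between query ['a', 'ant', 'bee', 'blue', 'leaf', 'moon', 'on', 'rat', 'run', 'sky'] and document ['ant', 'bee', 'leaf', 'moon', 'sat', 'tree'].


Query terms: ['a', 'ant', 'bee', 'blue', 'leaf', 'moon', 'on', 'rat', 'run', 'sky']
Document terms: ['ant', 'bee', 'leaf', 'moon', 'sat', 'tree']
Common terms: ['ant', 'bee', 'leaf', 'moon']
Overlap count = 4

4


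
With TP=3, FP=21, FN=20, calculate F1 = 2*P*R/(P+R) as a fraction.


F1 = 2 * P * R / (P + R)
P = TP/(TP+FP) = 3/24 = 1/8
R = TP/(TP+FN) = 3/23 = 3/23
2 * P * R = 2 * 1/8 * 3/23 = 3/92
P + R = 1/8 + 3/23 = 47/184
F1 = 3/92 / 47/184 = 6/47

6/47


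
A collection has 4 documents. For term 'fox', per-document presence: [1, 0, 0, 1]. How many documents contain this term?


Checking each document for 'fox':
Doc 1: present
Doc 2: absent
Doc 3: absent
Doc 4: present
df = sum of presences = 1 + 0 + 0 + 1 = 2

2


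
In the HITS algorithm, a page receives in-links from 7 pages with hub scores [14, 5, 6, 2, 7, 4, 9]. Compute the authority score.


Authority = sum of hub scores of in-linkers
In-link 1: hub score = 14
In-link 2: hub score = 5
In-link 3: hub score = 6
In-link 4: hub score = 2
In-link 5: hub score = 7
In-link 6: hub score = 4
In-link 7: hub score = 9
Authority = 14 + 5 + 6 + 2 + 7 + 4 + 9 = 47

47


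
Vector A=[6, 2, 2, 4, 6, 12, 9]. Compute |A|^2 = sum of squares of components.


|A|^2 = sum of squared components
A[0]^2 = 6^2 = 36
A[1]^2 = 2^2 = 4
A[2]^2 = 2^2 = 4
A[3]^2 = 4^2 = 16
A[4]^2 = 6^2 = 36
A[5]^2 = 12^2 = 144
A[6]^2 = 9^2 = 81
Sum = 36 + 4 + 4 + 16 + 36 + 144 + 81 = 321

321


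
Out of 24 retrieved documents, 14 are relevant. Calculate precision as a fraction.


Precision = relevant_retrieved / total_retrieved
= 14 / 24
= 14 / (14 + 10)
= 7/12

7/12


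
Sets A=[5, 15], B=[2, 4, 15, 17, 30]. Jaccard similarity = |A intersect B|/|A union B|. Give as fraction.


A intersect B = [15]
|A intersect B| = 1
A union B = [2, 4, 5, 15, 17, 30]
|A union B| = 6
Jaccard = 1/6 = 1/6

1/6


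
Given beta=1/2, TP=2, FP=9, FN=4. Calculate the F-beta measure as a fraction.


P = TP/(TP+FP) = 2/11 = 2/11
R = TP/(TP+FN) = 2/6 = 1/3
beta^2 = 1/2^2 = 1/4
(1 + beta^2) = 5/4
Numerator = (1+beta^2)*P*R = 5/66
Denominator = beta^2*P + R = 1/22 + 1/3 = 25/66
F_beta = 1/5

1/5


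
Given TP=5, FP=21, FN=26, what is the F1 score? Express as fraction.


F1 = 2 * P * R / (P + R)
P = TP/(TP+FP) = 5/26 = 5/26
R = TP/(TP+FN) = 5/31 = 5/31
2 * P * R = 2 * 5/26 * 5/31 = 25/403
P + R = 5/26 + 5/31 = 285/806
F1 = 25/403 / 285/806 = 10/57

10/57


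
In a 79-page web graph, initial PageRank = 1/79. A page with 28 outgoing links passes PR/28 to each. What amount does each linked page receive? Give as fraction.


Initial PR = 1/79 = 1/79
Outlinks = 28
Contribution per link = PR / outlinks
= 1/79 / 28
= 1/2212

1/2212


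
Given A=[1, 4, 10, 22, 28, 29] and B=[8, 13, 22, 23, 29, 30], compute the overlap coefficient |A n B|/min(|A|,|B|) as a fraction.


A intersect B = [22, 29]
|A intersect B| = 2
min(|A|, |B|) = min(6, 6) = 6
Overlap = 2 / 6 = 1/3

1/3


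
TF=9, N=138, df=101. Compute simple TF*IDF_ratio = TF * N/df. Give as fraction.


TF * (N/df)
= 9 * (138/101)
= 9 * 138/101
= 1242/101

1242/101


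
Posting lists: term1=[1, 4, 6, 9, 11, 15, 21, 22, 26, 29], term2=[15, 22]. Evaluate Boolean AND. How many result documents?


Boolean AND: find intersection of posting lists
term1 docs: [1, 4, 6, 9, 11, 15, 21, 22, 26, 29]
term2 docs: [15, 22]
Intersection: [15, 22]
|intersection| = 2

2


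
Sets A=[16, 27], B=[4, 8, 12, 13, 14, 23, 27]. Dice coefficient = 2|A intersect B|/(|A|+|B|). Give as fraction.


A intersect B = [27]
|A intersect B| = 1
|A| = 2, |B| = 7
Dice = 2*1 / (2+7)
= 2 / 9 = 2/9

2/9


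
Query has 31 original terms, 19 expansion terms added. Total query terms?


Original terms: 31
Expansion terms: 19
Total = 31 + 19 = 50

50


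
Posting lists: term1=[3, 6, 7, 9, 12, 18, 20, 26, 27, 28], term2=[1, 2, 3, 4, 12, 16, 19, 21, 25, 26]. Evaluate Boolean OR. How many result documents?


Boolean OR: find union of posting lists
term1 docs: [3, 6, 7, 9, 12, 18, 20, 26, 27, 28]
term2 docs: [1, 2, 3, 4, 12, 16, 19, 21, 25, 26]
Union: [1, 2, 3, 4, 6, 7, 9, 12, 16, 18, 19, 20, 21, 25, 26, 27, 28]
|union| = 17

17


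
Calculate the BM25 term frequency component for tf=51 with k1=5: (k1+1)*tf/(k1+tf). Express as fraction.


BM25 TF component = (k1+1)*tf / (k1+tf)
k1 = 5, tf = 51
Numerator = (5+1)*51 = 306
Denominator = 5 + 51 = 56
= 306/56 = 153/28

153/28


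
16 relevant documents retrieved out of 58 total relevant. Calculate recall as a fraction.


Recall = retrieved_relevant / total_relevant
= 16 / 58
= 16 / (16 + 42)
= 8/29

8/29


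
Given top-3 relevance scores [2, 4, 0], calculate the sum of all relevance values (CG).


Cumulative Gain = sum of relevance scores
Position 1: rel=2, running sum=2
Position 2: rel=4, running sum=6
Position 3: rel=0, running sum=6
CG = 6

6


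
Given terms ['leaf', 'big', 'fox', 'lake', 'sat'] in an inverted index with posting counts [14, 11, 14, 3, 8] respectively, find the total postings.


Summing posting list sizes:
'leaf': 14 postings
'big': 11 postings
'fox': 14 postings
'lake': 3 postings
'sat': 8 postings
Total = 14 + 11 + 14 + 3 + 8 = 50

50


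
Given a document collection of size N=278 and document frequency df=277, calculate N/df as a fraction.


IDF ratio = N / df
= 278 / 277
= 278/277

278/277


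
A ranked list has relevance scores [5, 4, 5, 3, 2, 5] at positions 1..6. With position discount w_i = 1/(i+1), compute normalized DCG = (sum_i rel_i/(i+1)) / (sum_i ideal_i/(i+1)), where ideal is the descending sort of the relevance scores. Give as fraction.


Position discount weights w_i = 1/(i+1) for i=1..6:
Weights = [1/2, 1/3, 1/4, 1/5, 1/6, 1/7]
Actual relevance: [5, 4, 5, 3, 2, 5]
DCG = 5/2 + 4/3 + 5/4 + 3/5 + 2/6 + 5/7 = 2827/420
Ideal relevance (sorted desc): [5, 5, 5, 4, 3, 2]
Ideal DCG = 5/2 + 5/3 + 5/4 + 4/5 + 3/6 + 2/7 = 2941/420
nDCG = DCG / ideal_DCG = 2827/420 / 2941/420 = 2827/2941

2827/2941


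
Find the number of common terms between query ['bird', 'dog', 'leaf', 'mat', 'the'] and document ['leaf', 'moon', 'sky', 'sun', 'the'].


Query terms: ['bird', 'dog', 'leaf', 'mat', 'the']
Document terms: ['leaf', 'moon', 'sky', 'sun', 'the']
Common terms: ['leaf', 'the']
Overlap count = 2

2


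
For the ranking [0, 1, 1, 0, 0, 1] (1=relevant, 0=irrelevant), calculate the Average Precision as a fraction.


Computing P@k for each relevant position:
Position 1: not relevant
Position 2: relevant, P@2 = 1/2 = 1/2
Position 3: relevant, P@3 = 2/3 = 2/3
Position 4: not relevant
Position 5: not relevant
Position 6: relevant, P@6 = 3/6 = 1/2
Sum of P@k = 1/2 + 2/3 + 1/2 = 5/3
AP = 5/3 / 3 = 5/9

5/9


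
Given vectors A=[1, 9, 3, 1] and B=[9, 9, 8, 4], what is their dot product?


Dot product = sum of element-wise products
A[0]*B[0] = 1*9 = 9
A[1]*B[1] = 9*9 = 81
A[2]*B[2] = 3*8 = 24
A[3]*B[3] = 1*4 = 4
Sum = 9 + 81 + 24 + 4 = 118

118


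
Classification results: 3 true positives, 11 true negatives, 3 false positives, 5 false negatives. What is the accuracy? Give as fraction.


Accuracy = (TP + TN) / (TP + TN + FP + FN)
TP + TN = 3 + 11 = 14
Total = 3 + 11 + 3 + 5 = 22
Accuracy = 14 / 22 = 7/11

7/11


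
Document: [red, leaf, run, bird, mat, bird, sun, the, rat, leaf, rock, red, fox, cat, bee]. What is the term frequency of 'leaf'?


Document has 15 words
Scanning for 'leaf':
Found at positions: [1, 9]
Count = 2

2


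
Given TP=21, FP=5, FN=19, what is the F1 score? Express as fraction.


F1 = 2 * P * R / (P + R)
P = TP/(TP+FP) = 21/26 = 21/26
R = TP/(TP+FN) = 21/40 = 21/40
2 * P * R = 2 * 21/26 * 21/40 = 441/520
P + R = 21/26 + 21/40 = 693/520
F1 = 441/520 / 693/520 = 7/11

7/11


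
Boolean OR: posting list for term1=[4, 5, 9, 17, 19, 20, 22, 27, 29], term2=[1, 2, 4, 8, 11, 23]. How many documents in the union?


Boolean OR: find union of posting lists
term1 docs: [4, 5, 9, 17, 19, 20, 22, 27, 29]
term2 docs: [1, 2, 4, 8, 11, 23]
Union: [1, 2, 4, 5, 8, 9, 11, 17, 19, 20, 22, 23, 27, 29]
|union| = 14

14


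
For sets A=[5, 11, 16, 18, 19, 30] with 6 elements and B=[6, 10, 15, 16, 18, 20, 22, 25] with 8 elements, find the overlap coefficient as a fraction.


A intersect B = [16, 18]
|A intersect B| = 2
min(|A|, |B|) = min(6, 8) = 6
Overlap = 2 / 6 = 1/3

1/3


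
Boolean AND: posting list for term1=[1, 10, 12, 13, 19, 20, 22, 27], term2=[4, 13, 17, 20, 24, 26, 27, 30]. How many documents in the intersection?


Boolean AND: find intersection of posting lists
term1 docs: [1, 10, 12, 13, 19, 20, 22, 27]
term2 docs: [4, 13, 17, 20, 24, 26, 27, 30]
Intersection: [13, 20, 27]
|intersection| = 3

3


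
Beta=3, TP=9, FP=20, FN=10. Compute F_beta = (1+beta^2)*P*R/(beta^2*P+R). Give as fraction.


P = TP/(TP+FP) = 9/29 = 9/29
R = TP/(TP+FN) = 9/19 = 9/19
beta^2 = 3^2 = 9
(1 + beta^2) = 10
Numerator = (1+beta^2)*P*R = 810/551
Denominator = beta^2*P + R = 81/29 + 9/19 = 1800/551
F_beta = 9/20

9/20


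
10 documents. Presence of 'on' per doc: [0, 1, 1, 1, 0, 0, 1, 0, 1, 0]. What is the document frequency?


Checking each document for 'on':
Doc 1: absent
Doc 2: present
Doc 3: present
Doc 4: present
Doc 5: absent
Doc 6: absent
Doc 7: present
Doc 8: absent
Doc 9: present
Doc 10: absent
df = sum of presences = 0 + 1 + 1 + 1 + 0 + 0 + 1 + 0 + 1 + 0 = 5

5


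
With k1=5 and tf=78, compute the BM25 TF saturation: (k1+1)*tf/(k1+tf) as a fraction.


BM25 TF component = (k1+1)*tf / (k1+tf)
k1 = 5, tf = 78
Numerator = (5+1)*78 = 468
Denominator = 5 + 78 = 83
= 468/83 = 468/83

468/83


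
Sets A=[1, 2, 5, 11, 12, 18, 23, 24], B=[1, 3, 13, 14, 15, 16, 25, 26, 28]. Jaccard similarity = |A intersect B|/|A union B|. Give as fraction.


A intersect B = [1]
|A intersect B| = 1
A union B = [1, 2, 3, 5, 11, 12, 13, 14, 15, 16, 18, 23, 24, 25, 26, 28]
|A union B| = 16
Jaccard = 1/16 = 1/16

1/16


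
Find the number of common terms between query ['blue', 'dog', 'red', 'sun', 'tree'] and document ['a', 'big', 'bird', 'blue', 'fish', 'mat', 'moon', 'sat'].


Query terms: ['blue', 'dog', 'red', 'sun', 'tree']
Document terms: ['a', 'big', 'bird', 'blue', 'fish', 'mat', 'moon', 'sat']
Common terms: ['blue']
Overlap count = 1

1


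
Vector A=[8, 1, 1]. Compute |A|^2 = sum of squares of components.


|A|^2 = sum of squared components
A[0]^2 = 8^2 = 64
A[1]^2 = 1^2 = 1
A[2]^2 = 1^2 = 1
Sum = 64 + 1 + 1 = 66

66


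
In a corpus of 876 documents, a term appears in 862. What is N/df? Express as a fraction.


IDF ratio = N / df
= 876 / 862
= 438/431

438/431


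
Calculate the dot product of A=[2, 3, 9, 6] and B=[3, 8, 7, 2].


Dot product = sum of element-wise products
A[0]*B[0] = 2*3 = 6
A[1]*B[1] = 3*8 = 24
A[2]*B[2] = 9*7 = 63
A[3]*B[3] = 6*2 = 12
Sum = 6 + 24 + 63 + 12 = 105

105


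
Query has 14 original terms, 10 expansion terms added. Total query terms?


Original terms: 14
Expansion terms: 10
Total = 14 + 10 = 24

24


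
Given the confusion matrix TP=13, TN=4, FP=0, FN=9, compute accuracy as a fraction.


Accuracy = (TP + TN) / (TP + TN + FP + FN)
TP + TN = 13 + 4 = 17
Total = 13 + 4 + 0 + 9 = 26
Accuracy = 17 / 26 = 17/26

17/26


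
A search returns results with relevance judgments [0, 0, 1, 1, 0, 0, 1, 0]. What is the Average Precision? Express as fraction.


Computing P@k for each relevant position:
Position 1: not relevant
Position 2: not relevant
Position 3: relevant, P@3 = 1/3 = 1/3
Position 4: relevant, P@4 = 2/4 = 1/2
Position 5: not relevant
Position 6: not relevant
Position 7: relevant, P@7 = 3/7 = 3/7
Position 8: not relevant
Sum of P@k = 1/3 + 1/2 + 3/7 = 53/42
AP = 53/42 / 3 = 53/126

53/126


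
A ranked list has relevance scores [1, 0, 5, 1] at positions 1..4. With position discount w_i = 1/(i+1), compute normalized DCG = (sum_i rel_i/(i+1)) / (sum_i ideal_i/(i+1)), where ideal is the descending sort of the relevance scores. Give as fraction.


Position discount weights w_i = 1/(i+1) for i=1..4:
Weights = [1/2, 1/3, 1/4, 1/5]
Actual relevance: [1, 0, 5, 1]
DCG = 1/2 + 0/3 + 5/4 + 1/5 = 39/20
Ideal relevance (sorted desc): [5, 1, 1, 0]
Ideal DCG = 5/2 + 1/3 + 1/4 + 0/5 = 37/12
nDCG = DCG / ideal_DCG = 39/20 / 37/12 = 117/185

117/185


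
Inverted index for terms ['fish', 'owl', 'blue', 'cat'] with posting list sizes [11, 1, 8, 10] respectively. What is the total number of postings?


Summing posting list sizes:
'fish': 11 postings
'owl': 1 postings
'blue': 8 postings
'cat': 10 postings
Total = 11 + 1 + 8 + 10 = 30

30


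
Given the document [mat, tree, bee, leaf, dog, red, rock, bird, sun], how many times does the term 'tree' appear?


Document has 9 words
Scanning for 'tree':
Found at positions: [1]
Count = 1

1


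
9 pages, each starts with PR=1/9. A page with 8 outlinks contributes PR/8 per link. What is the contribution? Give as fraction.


Initial PR = 1/9 = 1/9
Outlinks = 8
Contribution per link = PR / outlinks
= 1/9 / 8
= 1/72

1/72


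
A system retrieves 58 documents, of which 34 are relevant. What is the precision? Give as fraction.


Precision = relevant_retrieved / total_retrieved
= 34 / 58
= 34 / (34 + 24)
= 17/29

17/29


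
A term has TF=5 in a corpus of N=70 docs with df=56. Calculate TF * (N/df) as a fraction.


TF * (N/df)
= 5 * (70/56)
= 5 * 5/4
= 25/4

25/4


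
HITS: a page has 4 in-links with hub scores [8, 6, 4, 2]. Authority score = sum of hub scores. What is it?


Authority = sum of hub scores of in-linkers
In-link 1: hub score = 8
In-link 2: hub score = 6
In-link 3: hub score = 4
In-link 4: hub score = 2
Authority = 8 + 6 + 4 + 2 = 20

20


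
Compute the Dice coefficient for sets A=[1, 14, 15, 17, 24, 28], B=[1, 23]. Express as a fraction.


A intersect B = [1]
|A intersect B| = 1
|A| = 6, |B| = 2
Dice = 2*1 / (6+2)
= 2 / 8 = 1/4

1/4


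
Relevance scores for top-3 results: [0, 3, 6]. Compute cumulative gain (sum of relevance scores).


Cumulative Gain = sum of relevance scores
Position 1: rel=0, running sum=0
Position 2: rel=3, running sum=3
Position 3: rel=6, running sum=9
CG = 9

9


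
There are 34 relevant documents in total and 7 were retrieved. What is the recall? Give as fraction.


Recall = retrieved_relevant / total_relevant
= 7 / 34
= 7 / (7 + 27)
= 7/34

7/34


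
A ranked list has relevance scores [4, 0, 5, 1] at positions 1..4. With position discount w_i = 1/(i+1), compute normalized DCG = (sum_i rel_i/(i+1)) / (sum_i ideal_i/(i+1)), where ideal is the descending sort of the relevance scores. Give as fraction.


Position discount weights w_i = 1/(i+1) for i=1..4:
Weights = [1/2, 1/3, 1/4, 1/5]
Actual relevance: [4, 0, 5, 1]
DCG = 4/2 + 0/3 + 5/4 + 1/5 = 69/20
Ideal relevance (sorted desc): [5, 4, 1, 0]
Ideal DCG = 5/2 + 4/3 + 1/4 + 0/5 = 49/12
nDCG = DCG / ideal_DCG = 69/20 / 49/12 = 207/245

207/245


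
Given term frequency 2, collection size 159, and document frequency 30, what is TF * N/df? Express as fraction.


TF * (N/df)
= 2 * (159/30)
= 2 * 53/10
= 53/5

53/5


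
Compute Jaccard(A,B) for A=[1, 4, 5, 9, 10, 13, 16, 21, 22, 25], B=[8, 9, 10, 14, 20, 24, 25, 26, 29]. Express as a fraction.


A intersect B = [9, 10, 25]
|A intersect B| = 3
A union B = [1, 4, 5, 8, 9, 10, 13, 14, 16, 20, 21, 22, 24, 25, 26, 29]
|A union B| = 16
Jaccard = 3/16 = 3/16

3/16


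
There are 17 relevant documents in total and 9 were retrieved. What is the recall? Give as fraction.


Recall = retrieved_relevant / total_relevant
= 9 / 17
= 9 / (9 + 8)
= 9/17

9/17


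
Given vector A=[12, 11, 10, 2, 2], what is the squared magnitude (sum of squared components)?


|A|^2 = sum of squared components
A[0]^2 = 12^2 = 144
A[1]^2 = 11^2 = 121
A[2]^2 = 10^2 = 100
A[3]^2 = 2^2 = 4
A[4]^2 = 2^2 = 4
Sum = 144 + 121 + 100 + 4 + 4 = 373

373


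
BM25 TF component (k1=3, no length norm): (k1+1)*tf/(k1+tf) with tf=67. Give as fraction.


BM25 TF component = (k1+1)*tf / (k1+tf)
k1 = 3, tf = 67
Numerator = (3+1)*67 = 268
Denominator = 3 + 67 = 70
= 268/70 = 134/35

134/35


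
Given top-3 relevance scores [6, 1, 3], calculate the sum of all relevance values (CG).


Cumulative Gain = sum of relevance scores
Position 1: rel=6, running sum=6
Position 2: rel=1, running sum=7
Position 3: rel=3, running sum=10
CG = 10

10


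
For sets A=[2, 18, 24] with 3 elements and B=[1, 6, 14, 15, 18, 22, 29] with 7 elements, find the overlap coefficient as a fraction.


A intersect B = [18]
|A intersect B| = 1
min(|A|, |B|) = min(3, 7) = 3
Overlap = 1 / 3 = 1/3

1/3


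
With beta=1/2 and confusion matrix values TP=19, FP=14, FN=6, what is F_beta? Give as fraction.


P = TP/(TP+FP) = 19/33 = 19/33
R = TP/(TP+FN) = 19/25 = 19/25
beta^2 = 1/2^2 = 1/4
(1 + beta^2) = 5/4
Numerator = (1+beta^2)*P*R = 361/660
Denominator = beta^2*P + R = 19/132 + 19/25 = 2983/3300
F_beta = 95/157

95/157


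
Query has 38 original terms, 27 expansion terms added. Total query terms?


Original terms: 38
Expansion terms: 27
Total = 38 + 27 = 65

65


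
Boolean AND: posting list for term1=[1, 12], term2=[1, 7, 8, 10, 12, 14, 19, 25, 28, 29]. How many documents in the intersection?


Boolean AND: find intersection of posting lists
term1 docs: [1, 12]
term2 docs: [1, 7, 8, 10, 12, 14, 19, 25, 28, 29]
Intersection: [1, 12]
|intersection| = 2

2


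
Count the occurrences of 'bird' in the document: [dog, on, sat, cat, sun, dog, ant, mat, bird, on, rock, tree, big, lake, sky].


Document has 15 words
Scanning for 'bird':
Found at positions: [8]
Count = 1

1


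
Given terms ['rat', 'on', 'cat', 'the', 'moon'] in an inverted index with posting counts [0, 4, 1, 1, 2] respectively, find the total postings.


Summing posting list sizes:
'rat': 0 postings
'on': 4 postings
'cat': 1 postings
'the': 1 postings
'moon': 2 postings
Total = 0 + 4 + 1 + 1 + 2 = 8

8


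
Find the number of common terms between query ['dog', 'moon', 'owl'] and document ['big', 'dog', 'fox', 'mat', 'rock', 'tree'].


Query terms: ['dog', 'moon', 'owl']
Document terms: ['big', 'dog', 'fox', 'mat', 'rock', 'tree']
Common terms: ['dog']
Overlap count = 1

1


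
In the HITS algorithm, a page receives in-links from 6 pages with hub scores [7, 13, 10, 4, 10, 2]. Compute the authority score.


Authority = sum of hub scores of in-linkers
In-link 1: hub score = 7
In-link 2: hub score = 13
In-link 3: hub score = 10
In-link 4: hub score = 4
In-link 5: hub score = 10
In-link 6: hub score = 2
Authority = 7 + 13 + 10 + 4 + 10 + 2 = 46

46


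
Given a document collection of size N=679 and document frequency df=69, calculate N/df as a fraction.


IDF ratio = N / df
= 679 / 69
= 679/69

679/69


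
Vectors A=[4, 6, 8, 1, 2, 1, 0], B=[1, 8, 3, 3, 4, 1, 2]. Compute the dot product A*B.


Dot product = sum of element-wise products
A[0]*B[0] = 4*1 = 4
A[1]*B[1] = 6*8 = 48
A[2]*B[2] = 8*3 = 24
A[3]*B[3] = 1*3 = 3
A[4]*B[4] = 2*4 = 8
A[5]*B[5] = 1*1 = 1
A[6]*B[6] = 0*2 = 0
Sum = 4 + 48 + 24 + 3 + 8 + 1 + 0 = 88

88


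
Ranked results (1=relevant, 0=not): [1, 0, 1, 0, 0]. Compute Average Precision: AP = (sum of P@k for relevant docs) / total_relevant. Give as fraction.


Computing P@k for each relevant position:
Position 1: relevant, P@1 = 1/1 = 1
Position 2: not relevant
Position 3: relevant, P@3 = 2/3 = 2/3
Position 4: not relevant
Position 5: not relevant
Sum of P@k = 1 + 2/3 = 5/3
AP = 5/3 / 2 = 5/6

5/6


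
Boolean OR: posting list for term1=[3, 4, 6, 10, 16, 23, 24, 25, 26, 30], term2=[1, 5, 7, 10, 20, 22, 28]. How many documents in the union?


Boolean OR: find union of posting lists
term1 docs: [3, 4, 6, 10, 16, 23, 24, 25, 26, 30]
term2 docs: [1, 5, 7, 10, 20, 22, 28]
Union: [1, 3, 4, 5, 6, 7, 10, 16, 20, 22, 23, 24, 25, 26, 28, 30]
|union| = 16

16


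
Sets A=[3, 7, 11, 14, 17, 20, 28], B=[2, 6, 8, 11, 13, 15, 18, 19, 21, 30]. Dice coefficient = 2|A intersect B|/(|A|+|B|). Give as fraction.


A intersect B = [11]
|A intersect B| = 1
|A| = 7, |B| = 10
Dice = 2*1 / (7+10)
= 2 / 17 = 2/17

2/17


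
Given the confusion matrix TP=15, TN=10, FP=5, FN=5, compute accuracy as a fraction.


Accuracy = (TP + TN) / (TP + TN + FP + FN)
TP + TN = 15 + 10 = 25
Total = 15 + 10 + 5 + 5 = 35
Accuracy = 25 / 35 = 5/7

5/7


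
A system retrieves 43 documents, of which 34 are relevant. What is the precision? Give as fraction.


Precision = relevant_retrieved / total_retrieved
= 34 / 43
= 34 / (34 + 9)
= 34/43

34/43


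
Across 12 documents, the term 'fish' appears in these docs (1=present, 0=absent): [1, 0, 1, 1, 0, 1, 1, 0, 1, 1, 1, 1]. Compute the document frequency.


Checking each document for 'fish':
Doc 1: present
Doc 2: absent
Doc 3: present
Doc 4: present
Doc 5: absent
Doc 6: present
Doc 7: present
Doc 8: absent
Doc 9: present
Doc 10: present
Doc 11: present
Doc 12: present
df = sum of presences = 1 + 0 + 1 + 1 + 0 + 1 + 1 + 0 + 1 + 1 + 1 + 1 = 9

9


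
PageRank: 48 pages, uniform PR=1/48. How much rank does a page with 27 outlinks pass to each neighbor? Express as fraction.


Initial PR = 1/48 = 1/48
Outlinks = 27
Contribution per link = PR / outlinks
= 1/48 / 27
= 1/1296

1/1296


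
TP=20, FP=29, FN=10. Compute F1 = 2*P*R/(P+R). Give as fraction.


F1 = 2 * P * R / (P + R)
P = TP/(TP+FP) = 20/49 = 20/49
R = TP/(TP+FN) = 20/30 = 2/3
2 * P * R = 2 * 20/49 * 2/3 = 80/147
P + R = 20/49 + 2/3 = 158/147
F1 = 80/147 / 158/147 = 40/79

40/79


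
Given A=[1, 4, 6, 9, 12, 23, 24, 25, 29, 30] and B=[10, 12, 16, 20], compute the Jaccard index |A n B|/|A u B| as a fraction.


A intersect B = [12]
|A intersect B| = 1
A union B = [1, 4, 6, 9, 10, 12, 16, 20, 23, 24, 25, 29, 30]
|A union B| = 13
Jaccard = 1/13 = 1/13

1/13


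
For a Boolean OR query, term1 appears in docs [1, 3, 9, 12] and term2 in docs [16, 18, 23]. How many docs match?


Boolean OR: find union of posting lists
term1 docs: [1, 3, 9, 12]
term2 docs: [16, 18, 23]
Union: [1, 3, 9, 12, 16, 18, 23]
|union| = 7

7


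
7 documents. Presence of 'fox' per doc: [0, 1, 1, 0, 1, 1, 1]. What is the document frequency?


Checking each document for 'fox':
Doc 1: absent
Doc 2: present
Doc 3: present
Doc 4: absent
Doc 5: present
Doc 6: present
Doc 7: present
df = sum of presences = 0 + 1 + 1 + 0 + 1 + 1 + 1 = 5

5


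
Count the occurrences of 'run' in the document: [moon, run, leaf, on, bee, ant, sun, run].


Document has 8 words
Scanning for 'run':
Found at positions: [1, 7]
Count = 2

2


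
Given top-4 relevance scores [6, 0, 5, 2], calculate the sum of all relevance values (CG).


Cumulative Gain = sum of relevance scores
Position 1: rel=6, running sum=6
Position 2: rel=0, running sum=6
Position 3: rel=5, running sum=11
Position 4: rel=2, running sum=13
CG = 13

13


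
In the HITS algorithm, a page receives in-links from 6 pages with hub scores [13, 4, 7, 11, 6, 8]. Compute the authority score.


Authority = sum of hub scores of in-linkers
In-link 1: hub score = 13
In-link 2: hub score = 4
In-link 3: hub score = 7
In-link 4: hub score = 11
In-link 5: hub score = 6
In-link 6: hub score = 8
Authority = 13 + 4 + 7 + 11 + 6 + 8 = 49

49


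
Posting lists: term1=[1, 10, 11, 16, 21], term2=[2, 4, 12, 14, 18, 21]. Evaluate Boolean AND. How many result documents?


Boolean AND: find intersection of posting lists
term1 docs: [1, 10, 11, 16, 21]
term2 docs: [2, 4, 12, 14, 18, 21]
Intersection: [21]
|intersection| = 1

1


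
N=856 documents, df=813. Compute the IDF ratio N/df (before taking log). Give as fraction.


IDF ratio = N / df
= 856 / 813
= 856/813

856/813


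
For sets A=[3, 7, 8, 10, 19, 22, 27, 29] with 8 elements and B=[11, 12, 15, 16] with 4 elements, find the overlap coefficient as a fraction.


A intersect B = []
|A intersect B| = 0
min(|A|, |B|) = min(8, 4) = 4
Overlap = 0 / 4 = 0

0


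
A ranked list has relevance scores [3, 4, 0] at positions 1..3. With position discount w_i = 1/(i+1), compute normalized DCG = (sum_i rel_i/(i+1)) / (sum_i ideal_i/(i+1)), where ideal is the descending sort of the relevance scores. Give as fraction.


Position discount weights w_i = 1/(i+1) for i=1..3:
Weights = [1/2, 1/3, 1/4]
Actual relevance: [3, 4, 0]
DCG = 3/2 + 4/3 + 0/4 = 17/6
Ideal relevance (sorted desc): [4, 3, 0]
Ideal DCG = 4/2 + 3/3 + 0/4 = 3
nDCG = DCG / ideal_DCG = 17/6 / 3 = 17/18

17/18


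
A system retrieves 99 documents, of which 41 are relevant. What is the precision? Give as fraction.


Precision = relevant_retrieved / total_retrieved
= 41 / 99
= 41 / (41 + 58)
= 41/99

41/99


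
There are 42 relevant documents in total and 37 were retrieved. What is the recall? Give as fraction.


Recall = retrieved_relevant / total_relevant
= 37 / 42
= 37 / (37 + 5)
= 37/42

37/42


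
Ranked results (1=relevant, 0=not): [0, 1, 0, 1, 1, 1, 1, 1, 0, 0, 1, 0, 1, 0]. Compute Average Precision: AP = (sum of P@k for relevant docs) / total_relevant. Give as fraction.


Computing P@k for each relevant position:
Position 1: not relevant
Position 2: relevant, P@2 = 1/2 = 1/2
Position 3: not relevant
Position 4: relevant, P@4 = 2/4 = 1/2
Position 5: relevant, P@5 = 3/5 = 3/5
Position 6: relevant, P@6 = 4/6 = 2/3
Position 7: relevant, P@7 = 5/7 = 5/7
Position 8: relevant, P@8 = 6/8 = 3/4
Position 9: not relevant
Position 10: not relevant
Position 11: relevant, P@11 = 7/11 = 7/11
Position 12: not relevant
Position 13: relevant, P@13 = 8/13 = 8/13
Position 14: not relevant
Sum of P@k = 1/2 + 1/2 + 3/5 + 2/3 + 5/7 + 3/4 + 7/11 + 8/13 = 299261/60060
AP = 299261/60060 / 8 = 299261/480480

299261/480480


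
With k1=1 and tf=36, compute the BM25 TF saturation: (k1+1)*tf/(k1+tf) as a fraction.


BM25 TF component = (k1+1)*tf / (k1+tf)
k1 = 1, tf = 36
Numerator = (1+1)*36 = 72
Denominator = 1 + 36 = 37
= 72/37 = 72/37

72/37


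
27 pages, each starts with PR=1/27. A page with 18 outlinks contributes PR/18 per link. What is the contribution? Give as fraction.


Initial PR = 1/27 = 1/27
Outlinks = 18
Contribution per link = PR / outlinks
= 1/27 / 18
= 1/486

1/486


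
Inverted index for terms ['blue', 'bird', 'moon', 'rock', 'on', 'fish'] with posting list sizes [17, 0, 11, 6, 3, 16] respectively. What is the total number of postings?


Summing posting list sizes:
'blue': 17 postings
'bird': 0 postings
'moon': 11 postings
'rock': 6 postings
'on': 3 postings
'fish': 16 postings
Total = 17 + 0 + 11 + 6 + 3 + 16 = 53

53


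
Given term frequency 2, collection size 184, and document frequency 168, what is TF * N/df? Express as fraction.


TF * (N/df)
= 2 * (184/168)
= 2 * 23/21
= 46/21

46/21


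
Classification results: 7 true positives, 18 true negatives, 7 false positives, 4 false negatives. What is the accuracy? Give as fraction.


Accuracy = (TP + TN) / (TP + TN + FP + FN)
TP + TN = 7 + 18 = 25
Total = 7 + 18 + 7 + 4 = 36
Accuracy = 25 / 36 = 25/36

25/36


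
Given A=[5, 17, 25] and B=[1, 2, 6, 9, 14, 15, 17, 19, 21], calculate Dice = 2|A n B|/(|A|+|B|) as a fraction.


A intersect B = [17]
|A intersect B| = 1
|A| = 3, |B| = 9
Dice = 2*1 / (3+9)
= 2 / 12 = 1/6

1/6


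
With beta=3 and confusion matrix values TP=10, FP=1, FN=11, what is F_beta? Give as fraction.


P = TP/(TP+FP) = 10/11 = 10/11
R = TP/(TP+FN) = 10/21 = 10/21
beta^2 = 3^2 = 9
(1 + beta^2) = 10
Numerator = (1+beta^2)*P*R = 1000/231
Denominator = beta^2*P + R = 90/11 + 10/21 = 2000/231
F_beta = 1/2

1/2


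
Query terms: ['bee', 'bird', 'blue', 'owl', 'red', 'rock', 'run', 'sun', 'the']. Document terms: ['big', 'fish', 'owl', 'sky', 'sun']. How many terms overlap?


Query terms: ['bee', 'bird', 'blue', 'owl', 'red', 'rock', 'run', 'sun', 'the']
Document terms: ['big', 'fish', 'owl', 'sky', 'sun']
Common terms: ['owl', 'sun']
Overlap count = 2

2


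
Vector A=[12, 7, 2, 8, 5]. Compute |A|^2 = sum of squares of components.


|A|^2 = sum of squared components
A[0]^2 = 12^2 = 144
A[1]^2 = 7^2 = 49
A[2]^2 = 2^2 = 4
A[3]^2 = 8^2 = 64
A[4]^2 = 5^2 = 25
Sum = 144 + 49 + 4 + 64 + 25 = 286

286


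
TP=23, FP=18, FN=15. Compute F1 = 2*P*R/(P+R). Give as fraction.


F1 = 2 * P * R / (P + R)
P = TP/(TP+FP) = 23/41 = 23/41
R = TP/(TP+FN) = 23/38 = 23/38
2 * P * R = 2 * 23/41 * 23/38 = 529/779
P + R = 23/41 + 23/38 = 1817/1558
F1 = 529/779 / 1817/1558 = 46/79

46/79


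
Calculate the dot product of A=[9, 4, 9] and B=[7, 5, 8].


Dot product = sum of element-wise products
A[0]*B[0] = 9*7 = 63
A[1]*B[1] = 4*5 = 20
A[2]*B[2] = 9*8 = 72
Sum = 63 + 20 + 72 = 155

155


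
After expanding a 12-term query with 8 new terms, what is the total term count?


Original terms: 12
Expansion terms: 8
Total = 12 + 8 = 20

20


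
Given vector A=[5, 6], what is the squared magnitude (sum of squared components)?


|A|^2 = sum of squared components
A[0]^2 = 5^2 = 25
A[1]^2 = 6^2 = 36
Sum = 25 + 36 = 61

61


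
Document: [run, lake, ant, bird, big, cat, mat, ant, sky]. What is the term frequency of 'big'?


Document has 9 words
Scanning for 'big':
Found at positions: [4]
Count = 1

1


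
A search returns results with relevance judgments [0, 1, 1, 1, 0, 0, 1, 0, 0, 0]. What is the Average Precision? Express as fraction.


Computing P@k for each relevant position:
Position 1: not relevant
Position 2: relevant, P@2 = 1/2 = 1/2
Position 3: relevant, P@3 = 2/3 = 2/3
Position 4: relevant, P@4 = 3/4 = 3/4
Position 5: not relevant
Position 6: not relevant
Position 7: relevant, P@7 = 4/7 = 4/7
Position 8: not relevant
Position 9: not relevant
Position 10: not relevant
Sum of P@k = 1/2 + 2/3 + 3/4 + 4/7 = 209/84
AP = 209/84 / 4 = 209/336

209/336


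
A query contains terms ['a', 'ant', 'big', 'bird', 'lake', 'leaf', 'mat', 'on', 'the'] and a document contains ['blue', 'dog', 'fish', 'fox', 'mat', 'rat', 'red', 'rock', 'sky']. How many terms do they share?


Query terms: ['a', 'ant', 'big', 'bird', 'lake', 'leaf', 'mat', 'on', 'the']
Document terms: ['blue', 'dog', 'fish', 'fox', 'mat', 'rat', 'red', 'rock', 'sky']
Common terms: ['mat']
Overlap count = 1

1


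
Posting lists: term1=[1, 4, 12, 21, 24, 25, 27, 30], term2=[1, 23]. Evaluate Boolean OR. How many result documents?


Boolean OR: find union of posting lists
term1 docs: [1, 4, 12, 21, 24, 25, 27, 30]
term2 docs: [1, 23]
Union: [1, 4, 12, 21, 23, 24, 25, 27, 30]
|union| = 9

9


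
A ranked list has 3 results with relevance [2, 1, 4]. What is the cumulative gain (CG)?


Cumulative Gain = sum of relevance scores
Position 1: rel=2, running sum=2
Position 2: rel=1, running sum=3
Position 3: rel=4, running sum=7
CG = 7

7


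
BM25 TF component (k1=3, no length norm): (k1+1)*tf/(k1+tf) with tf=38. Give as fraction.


BM25 TF component = (k1+1)*tf / (k1+tf)
k1 = 3, tf = 38
Numerator = (3+1)*38 = 152
Denominator = 3 + 38 = 41
= 152/41 = 152/41

152/41


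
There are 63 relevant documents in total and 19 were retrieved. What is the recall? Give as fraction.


Recall = retrieved_relevant / total_relevant
= 19 / 63
= 19 / (19 + 44)
= 19/63

19/63


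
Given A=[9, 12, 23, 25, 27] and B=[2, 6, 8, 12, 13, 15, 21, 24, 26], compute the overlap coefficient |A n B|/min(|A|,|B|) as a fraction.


A intersect B = [12]
|A intersect B| = 1
min(|A|, |B|) = min(5, 9) = 5
Overlap = 1 / 5 = 1/5

1/5


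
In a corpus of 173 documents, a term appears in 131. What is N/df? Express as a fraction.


IDF ratio = N / df
= 173 / 131
= 173/131

173/131


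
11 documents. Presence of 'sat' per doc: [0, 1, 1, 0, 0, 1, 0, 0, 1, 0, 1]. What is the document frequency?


Checking each document for 'sat':
Doc 1: absent
Doc 2: present
Doc 3: present
Doc 4: absent
Doc 5: absent
Doc 6: present
Doc 7: absent
Doc 8: absent
Doc 9: present
Doc 10: absent
Doc 11: present
df = sum of presences = 0 + 1 + 1 + 0 + 0 + 1 + 0 + 0 + 1 + 0 + 1 = 5

5


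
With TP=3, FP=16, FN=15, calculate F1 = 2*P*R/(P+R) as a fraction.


F1 = 2 * P * R / (P + R)
P = TP/(TP+FP) = 3/19 = 3/19
R = TP/(TP+FN) = 3/18 = 1/6
2 * P * R = 2 * 3/19 * 1/6 = 1/19
P + R = 3/19 + 1/6 = 37/114
F1 = 1/19 / 37/114 = 6/37

6/37


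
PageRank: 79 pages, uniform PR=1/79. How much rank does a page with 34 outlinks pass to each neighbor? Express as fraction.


Initial PR = 1/79 = 1/79
Outlinks = 34
Contribution per link = PR / outlinks
= 1/79 / 34
= 1/2686

1/2686


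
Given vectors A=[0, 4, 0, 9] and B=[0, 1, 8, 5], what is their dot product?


Dot product = sum of element-wise products
A[0]*B[0] = 0*0 = 0
A[1]*B[1] = 4*1 = 4
A[2]*B[2] = 0*8 = 0
A[3]*B[3] = 9*5 = 45
Sum = 0 + 4 + 0 + 45 = 49

49
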